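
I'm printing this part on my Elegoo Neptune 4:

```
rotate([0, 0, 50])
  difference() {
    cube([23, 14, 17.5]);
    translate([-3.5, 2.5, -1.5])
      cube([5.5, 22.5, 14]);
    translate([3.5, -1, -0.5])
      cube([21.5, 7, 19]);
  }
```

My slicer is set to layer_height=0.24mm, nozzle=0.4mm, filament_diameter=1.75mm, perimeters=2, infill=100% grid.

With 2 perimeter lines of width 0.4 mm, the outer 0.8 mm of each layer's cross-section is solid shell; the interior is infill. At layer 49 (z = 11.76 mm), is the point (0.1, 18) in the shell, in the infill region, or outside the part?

At z = 11.76 mm: the 23×14 cube contributes its full rectangle; the 5.5×22.5 cube at (-3.5, 2.5) contributes its full rectangle; the cube at (3.5, -1) (footprint 21.5×7) is included at this height; Subtracting the remaining from the first: starting from the 23×14 cube, the 5.5×22.5 cube at (-3.5, 2.5) partially overlaps it — only the 23.00 mm² overlap (of its 123.75 mm²) is removed, clipping the outline; the 21.5×7 cube at (3.5, -1) partially overlaps it — only the 117.00 mm² overlap (of its 150.50 mm²) is removed, clipping the outline — 1 connected region; (rotated 50° about Z; rotation is an isometry so areas/perimeters/island counts are preserved). Overall, the cross-section is a single solid region. Undo the 50° rotation: the query point maps to (13.853, 11.494) in the un-rotated model frame. The nearest boundary edge runs (2.00, 14.00)→(23.00, 14.00); distance from the point to it = 2.51 mm. The point is inside the cross-section and 2.51 mm from the nearest boundary — more than the 0.8 mm shell width (2 × 0.4), so it's in the infill interior.

infill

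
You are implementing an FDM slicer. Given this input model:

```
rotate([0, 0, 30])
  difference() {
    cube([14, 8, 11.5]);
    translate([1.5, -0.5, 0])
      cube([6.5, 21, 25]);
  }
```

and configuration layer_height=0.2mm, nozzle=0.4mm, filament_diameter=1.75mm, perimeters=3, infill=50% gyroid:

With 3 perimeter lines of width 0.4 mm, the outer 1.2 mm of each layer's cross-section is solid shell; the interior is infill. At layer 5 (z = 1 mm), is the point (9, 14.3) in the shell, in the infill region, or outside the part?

outside

At z = 1 mm: the cube is present — its section is the full 14×8 rectangle; the 6.5×21 cube at (1.5, -0.5) contributes its full rectangle; Taking the first minus the rest: starting from the 14×8 cube, the 6.5×21 cube at (1.5, -0.5) partially overlaps it — only the 52.00 mm² overlap (of its 136.50 mm²) is removed, clipping the outline — 2 connected regions; (whole slice rotated 30° about Z — lengths, areas and connectivity unchanged). Overall, the cross-section has 2 separate islands. Undo the 30° rotation: the query point maps to (14.944, 7.884) in the un-rotated model frame. The nearest boundary edge runs (14.00, 8.00)→(14.00, 0.00); distance from the point to it = 0.94 mm. The point is not inside any of the regions above, so it lies outside the cross-section (0.94 mm from the nearest boundary).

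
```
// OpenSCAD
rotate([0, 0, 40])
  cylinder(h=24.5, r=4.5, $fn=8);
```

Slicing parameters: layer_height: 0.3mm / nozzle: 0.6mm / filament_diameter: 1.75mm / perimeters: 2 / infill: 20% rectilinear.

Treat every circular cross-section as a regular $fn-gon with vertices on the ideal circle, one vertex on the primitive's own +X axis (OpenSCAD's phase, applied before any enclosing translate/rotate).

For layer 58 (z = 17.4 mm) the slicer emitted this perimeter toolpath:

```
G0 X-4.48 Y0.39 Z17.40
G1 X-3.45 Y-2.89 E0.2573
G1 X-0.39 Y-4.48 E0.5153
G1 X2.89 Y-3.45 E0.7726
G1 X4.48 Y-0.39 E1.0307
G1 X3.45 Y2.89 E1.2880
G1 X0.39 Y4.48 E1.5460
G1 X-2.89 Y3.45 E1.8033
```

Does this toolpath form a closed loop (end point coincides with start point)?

Start point (G0): (-4.48, 0.39). End point (last G1): the path does not return to the start — open.

no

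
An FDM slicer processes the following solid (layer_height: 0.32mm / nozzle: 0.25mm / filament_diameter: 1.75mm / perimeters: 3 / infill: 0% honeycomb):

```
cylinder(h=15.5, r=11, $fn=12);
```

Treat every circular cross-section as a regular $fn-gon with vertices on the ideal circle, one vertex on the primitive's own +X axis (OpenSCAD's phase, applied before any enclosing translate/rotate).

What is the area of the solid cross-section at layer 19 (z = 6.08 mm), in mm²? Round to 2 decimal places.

At z = 6.08 mm: the cylinder: section is a regular 12-gon, circumradius r=11 (area = (12/2)·11.000²·sin(360°/12) = 363.00 mm²). Overall, the cross-section is a single solid region. Net area = 363.00 mm².

363.00 mm²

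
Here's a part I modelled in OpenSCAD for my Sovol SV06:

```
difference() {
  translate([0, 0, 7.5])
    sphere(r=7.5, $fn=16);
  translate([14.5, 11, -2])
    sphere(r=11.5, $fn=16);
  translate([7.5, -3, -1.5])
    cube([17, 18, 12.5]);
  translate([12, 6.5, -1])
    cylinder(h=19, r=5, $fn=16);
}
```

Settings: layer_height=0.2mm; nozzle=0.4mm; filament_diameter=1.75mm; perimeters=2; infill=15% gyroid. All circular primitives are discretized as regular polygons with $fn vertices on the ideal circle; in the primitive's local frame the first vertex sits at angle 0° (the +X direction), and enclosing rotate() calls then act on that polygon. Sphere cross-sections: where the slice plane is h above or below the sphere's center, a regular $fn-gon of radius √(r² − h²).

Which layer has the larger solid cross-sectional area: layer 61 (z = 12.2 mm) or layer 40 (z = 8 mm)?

Layer 61 (z = 12.2): the r=7.5 sphere slices to a regular 16-gon of circumradius 5.845 (√(r²−h²) with h=4.7 from center) (area = (16/2)·5.845²·sin(360°/16) = 104.58 mm²); the sphere at (14.5, 11) is not intersected at this z (|z−center|=14.200 > r=11.5); the cube at (7.5, -3) does not reach this height (z outside [-1.5, 11]); the r=5 cylinder at (12, 6.5) contributes a regular 16-gon of circumradius 5 (area = (16/2)·5.000²·sin(360°/16) = 76.54 mm²); Subtracting the remaining from the first: starting from the r=7.5 sphere (104.58 mm²), the r=5 cylinder at (12, 6.5) misses the remaining region (no effect) — area = 104.58 mm². So its area = 104.58 mm². Layer 40 (z = 8): the r=7.5 sphere slices to a regular 16-gon of circumradius 7.483 (√(r²−h²) with h=0.5 from center) (area = (16/2)·7.483²·sin(360°/16) = 171.44 mm²); the sphere at (14.5, 11): section is a regular 16-gon, circumradius = √(r²−h²) = √(11.5²−10²) = 5.679 (area = (16/2)·5.679²·sin(360°/16) = 98.73 mm²); the cube at (7.5, -3) is present — its section is the full 17×18 rectangle (area 306.00 mm²); the r=5 cylinder at (12, 6.5) contributes a regular 16-gon of circumradius 5 (area = (16/2)·5.000²·sin(360°/16) = 76.54 mm²); Subtracting the remaining from the first: starting from the r=7.5 sphere (171.44 mm²), the r=11.5 sphere at (14.5, 11) misses the remaining region (no effect); the 17×18 cube at (7.5, -3) misses the remaining region (no effect); the r=5 cylinder at (12, 6.5) misses the remaining region (no effect) — area = 171.44 mm². So its area = 171.44 mm². Layer 40 is larger (171.44 vs 104.58 mm²).

layer 40 (z = 8 mm)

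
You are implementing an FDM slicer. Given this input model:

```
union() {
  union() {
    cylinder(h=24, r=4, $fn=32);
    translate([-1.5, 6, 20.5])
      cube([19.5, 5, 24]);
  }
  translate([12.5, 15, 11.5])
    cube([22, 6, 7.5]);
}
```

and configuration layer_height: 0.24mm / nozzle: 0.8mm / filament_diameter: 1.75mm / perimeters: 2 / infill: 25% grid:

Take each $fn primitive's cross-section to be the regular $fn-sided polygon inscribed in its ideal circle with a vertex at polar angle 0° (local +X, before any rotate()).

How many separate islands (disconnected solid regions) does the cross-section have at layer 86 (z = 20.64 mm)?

At z = 20.64 mm: the r=4 cylinder gives a regular 32-gon of circumradius 4 (constant along its height); the 19.5×5 cube at (-1.5, 6) contributes its full rectangle; Taking the union: the 2 present regions are separate (no shared area or edge), so areas and boundary lengths simply add and each stays a separate island — 2 connected regions; the cube at (12.5, 15) does not reach this height (z outside [11.5, 19]); Combining (union): only the result so far is present, so the union is just that shape — 2 connected regions. Overall, the cross-section has 2 separate islands. Island count = 2.

2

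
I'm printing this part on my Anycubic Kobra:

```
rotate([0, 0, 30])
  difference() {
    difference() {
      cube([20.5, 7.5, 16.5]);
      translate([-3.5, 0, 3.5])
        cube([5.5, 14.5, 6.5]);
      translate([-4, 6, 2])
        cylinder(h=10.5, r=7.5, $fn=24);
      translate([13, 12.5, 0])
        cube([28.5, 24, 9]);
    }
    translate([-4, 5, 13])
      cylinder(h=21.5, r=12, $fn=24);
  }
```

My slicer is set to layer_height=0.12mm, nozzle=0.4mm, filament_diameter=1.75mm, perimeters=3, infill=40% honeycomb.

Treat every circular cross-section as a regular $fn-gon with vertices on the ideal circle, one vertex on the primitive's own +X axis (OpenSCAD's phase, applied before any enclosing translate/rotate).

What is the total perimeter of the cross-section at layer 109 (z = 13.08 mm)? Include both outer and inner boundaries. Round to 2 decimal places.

At z = 13.08 mm: the cube (footprint 20.5×7.5) is included at this height (perimeter 56.00 mm); the cube at (-3.5, 0) is absent (z outside [3.5, 10]); the cylinder at (-4, 6) is absent (z outside [2, 12.5]); the cube at (13, 12.5) is not intersected at this z (z outside [0, 9]); Subtracting the remaining from the first: none of the subtracted shapes is present at this height, so the 20.5×7.5 cube is unchanged — boundary = 56.00 mm; the cylinder at (-4, 5): section is a regular 24-gon, circumradius r=12 (perimeter = 2·24·12.000·sin(180°/24) = 75.18 mm); Subtracting the remaining from the first: starting from the result so far, the r=12 cylinder at (-4, 5) partially overlaps it — only the 57.44 mm² overlap (of its 447.24 mm²) is removed, clipping the outline — boundary = 41.73 mm; (rotated 30° about Z; rotation is an isometry so areas/perimeters/island counts are preserved). Overall, the cross-section is a single solid region. Total boundary length (outer) = 41.73 mm.

41.73 mm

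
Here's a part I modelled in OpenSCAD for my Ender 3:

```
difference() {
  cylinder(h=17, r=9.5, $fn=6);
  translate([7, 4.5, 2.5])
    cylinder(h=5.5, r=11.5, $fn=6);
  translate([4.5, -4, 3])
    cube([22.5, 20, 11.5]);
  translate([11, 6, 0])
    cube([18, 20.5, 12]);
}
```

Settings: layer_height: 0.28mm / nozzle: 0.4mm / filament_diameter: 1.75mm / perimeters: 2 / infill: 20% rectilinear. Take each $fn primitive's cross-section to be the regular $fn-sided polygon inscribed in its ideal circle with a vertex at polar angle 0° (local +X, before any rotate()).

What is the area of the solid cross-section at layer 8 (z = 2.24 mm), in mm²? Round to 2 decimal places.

234.48 mm²

At z = 2.24 mm: the cylinder: section is a regular 6-gon, circumradius r=9.5 (area = (6/2)·9.500²·sin(360°/6) = 234.48 mm²); the cylinder at (7, 4.5) is not intersected at this z (z outside [2.5, 8]); the cube at (4.5, -4) is not intersected at this z (z outside [3, 14.5]); the 18×20.5 cube at (11, 6) contributes its full rectangle (area 369.00 mm²); Taking the first minus the rest: starting from the r=9.5 cylinder (234.48 mm²), the 18×20.5 cube at (11, 6) misses the remaining region (no effect) — area = 234.48 mm². Overall, the cross-section is a single solid region. Net area = 234.48 mm².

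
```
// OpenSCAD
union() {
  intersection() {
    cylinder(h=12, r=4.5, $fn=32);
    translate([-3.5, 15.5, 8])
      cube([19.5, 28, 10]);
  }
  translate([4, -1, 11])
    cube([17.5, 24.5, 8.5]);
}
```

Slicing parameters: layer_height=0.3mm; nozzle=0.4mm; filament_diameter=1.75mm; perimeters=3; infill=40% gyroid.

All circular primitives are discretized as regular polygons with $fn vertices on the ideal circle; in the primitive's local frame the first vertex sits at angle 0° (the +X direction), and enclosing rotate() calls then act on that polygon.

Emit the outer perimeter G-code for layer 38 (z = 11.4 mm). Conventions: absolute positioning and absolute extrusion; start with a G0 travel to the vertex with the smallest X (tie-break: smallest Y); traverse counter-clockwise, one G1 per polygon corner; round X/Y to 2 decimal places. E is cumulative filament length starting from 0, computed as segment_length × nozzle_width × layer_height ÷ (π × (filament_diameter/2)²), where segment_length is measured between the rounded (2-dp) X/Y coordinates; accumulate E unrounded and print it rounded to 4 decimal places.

At z = 11.4 mm: the r=4.5 cylinder gives a regular 32-gon of circumradius 4.5 (constant along its height); the cube at (-3.5, 15.5) is present — its section is the full 19.5×28 rectangle; Taking the intersection: the 19.5×28 cube at (-3.5, 15.5) does not overlap the r=4.5 cylinder (empty) — nothing remains; the cube at (4, -1) (footprint 17.5×24.5) is included at this height; Combining (union): only the 17.5×24.5 cube at (4, -1) is present, so the union is just that shape — 1 connected region. The outline is a single polygon with 4 vertices. Extrusion per mm of travel: 0.4 × 0.3 / (π × 0.875²) = 0.049890. Accumulating E over each segment gives final E = 4.1908.

G0 X4.00 Y-1.00 Z11.40
G1 X21.50 Y-1.00 E0.8731
G1 X21.50 Y23.50 E2.0954
G1 X4.00 Y23.50 E2.9685
G1 X4.00 Y-1.00 E4.1908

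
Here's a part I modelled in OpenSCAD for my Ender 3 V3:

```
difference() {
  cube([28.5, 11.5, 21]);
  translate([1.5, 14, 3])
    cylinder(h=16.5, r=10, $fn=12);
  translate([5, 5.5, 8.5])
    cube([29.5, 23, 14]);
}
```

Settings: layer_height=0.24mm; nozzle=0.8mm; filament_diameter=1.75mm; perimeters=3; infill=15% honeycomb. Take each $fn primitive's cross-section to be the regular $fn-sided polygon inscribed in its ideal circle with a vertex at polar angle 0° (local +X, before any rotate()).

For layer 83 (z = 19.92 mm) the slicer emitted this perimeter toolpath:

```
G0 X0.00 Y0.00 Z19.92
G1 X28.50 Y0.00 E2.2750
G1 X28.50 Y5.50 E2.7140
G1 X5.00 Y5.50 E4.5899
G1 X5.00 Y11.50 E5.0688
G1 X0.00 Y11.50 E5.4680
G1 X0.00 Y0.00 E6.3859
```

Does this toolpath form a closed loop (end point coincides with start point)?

Start point (G0): (0.00, 0.00). End point (last G1): the path returns to the start — closed.

yes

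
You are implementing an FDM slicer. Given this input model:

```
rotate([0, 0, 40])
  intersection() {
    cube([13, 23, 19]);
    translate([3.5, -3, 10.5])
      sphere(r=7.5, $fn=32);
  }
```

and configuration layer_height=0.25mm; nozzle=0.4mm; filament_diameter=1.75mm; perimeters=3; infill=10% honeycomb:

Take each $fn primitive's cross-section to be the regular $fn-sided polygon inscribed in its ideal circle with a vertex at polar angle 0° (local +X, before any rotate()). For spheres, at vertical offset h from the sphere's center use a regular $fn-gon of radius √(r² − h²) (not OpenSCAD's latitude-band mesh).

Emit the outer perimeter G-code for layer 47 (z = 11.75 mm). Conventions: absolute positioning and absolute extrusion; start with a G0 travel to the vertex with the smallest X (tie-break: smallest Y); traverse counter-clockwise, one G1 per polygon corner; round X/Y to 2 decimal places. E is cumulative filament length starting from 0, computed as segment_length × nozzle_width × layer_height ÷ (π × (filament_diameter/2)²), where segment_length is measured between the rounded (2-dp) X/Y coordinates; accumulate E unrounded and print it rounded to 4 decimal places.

At z = 11.75 mm: the cube is present — its section is the full 13×23 rectangle; the r=7.5 sphere at (3.5, -3) slices to a regular 32-gon of circumradius 7.395 (√(r²−h²) with h=1.25 from center); Keeping only the common overlap: the r=7.5 sphere at (3.5, -3) partially overlaps the 13×23 cube; clipping to the common part keeps 35.48 mm² — 1 connected region; (whole slice rotated 40° about Z — lengths, areas and connectivity unchanged). The outline is a single polygon with 11 vertices. Extrusion per mm of travel: 0.4 × 0.25 / (π × 0.875²) = 0.041575. Accumulating E over each segment gives final E = 1.0761.

G0 X-2.23 Y2.66 Z11.75
G1 X0.00 Y0.00 E0.1443
G1 X7.85 Y6.58 E0.5702
G1 X6.68 Y7.05 E0.6226
G1 X5.25 Y7.32 E0.6831
G1 X3.80 Y7.30 E0.7434
G1 X2.39 Y7.00 E0.8033
G1 X1.05 Y6.44 E0.8637
G1 X-0.14 Y5.62 E0.9238
G1 X-1.16 Y4.58 E0.9843
G1 X-1.95 Y3.37 E1.0444
G1 X-2.23 Y2.66 E1.0761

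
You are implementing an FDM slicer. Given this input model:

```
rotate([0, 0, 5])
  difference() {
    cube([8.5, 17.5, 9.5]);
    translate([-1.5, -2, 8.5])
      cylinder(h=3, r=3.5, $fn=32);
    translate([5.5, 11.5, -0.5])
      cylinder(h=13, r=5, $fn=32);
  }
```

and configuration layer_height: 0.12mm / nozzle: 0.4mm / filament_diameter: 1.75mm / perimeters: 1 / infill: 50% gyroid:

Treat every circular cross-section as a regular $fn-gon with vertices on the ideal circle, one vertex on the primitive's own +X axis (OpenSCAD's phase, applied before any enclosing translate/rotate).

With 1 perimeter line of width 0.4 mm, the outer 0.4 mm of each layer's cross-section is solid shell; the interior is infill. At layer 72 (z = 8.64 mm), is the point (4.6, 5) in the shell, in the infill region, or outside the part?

At z = 8.64 mm: the cube (footprint 8.5×17.5) is included at this height; the cylinder at (-1.5, -2): section is a regular 32-gon, circumradius r=3.5; the cylinder at (5.5, 11.5): section is a regular 32-gon, circumradius r=5; Taking the first minus the rest: starting from the 8.5×17.5 cube, the r=3.5 cylinder at (-1.5, -2) partially overlaps it — only the 0.92 mm² overlap (of its 38.24 mm²) is removed, clipping the outline; the r=5 cylinder at (5.5, 11.5) partially overlaps it — only the 67.00 mm² overlap (of its 78.04 mm²) is removed, clipping the outline — 1 connected region; (whole slice rotated 5° about Z — lengths, areas and connectivity unchanged). Overall, the cross-section is a single solid region. Undo the 5° rotation: the query point maps to (5.018, 4.580) in the un-rotated model frame. The nearest boundary edge runs (4.52, 6.60)→(5.50, 6.50); distance from the point to it = 1.96 mm. The point is inside the cross-section and 1.96 mm from the nearest boundary — more than the 0.4 mm shell width (1 × 0.4), so it's in the infill interior.

infill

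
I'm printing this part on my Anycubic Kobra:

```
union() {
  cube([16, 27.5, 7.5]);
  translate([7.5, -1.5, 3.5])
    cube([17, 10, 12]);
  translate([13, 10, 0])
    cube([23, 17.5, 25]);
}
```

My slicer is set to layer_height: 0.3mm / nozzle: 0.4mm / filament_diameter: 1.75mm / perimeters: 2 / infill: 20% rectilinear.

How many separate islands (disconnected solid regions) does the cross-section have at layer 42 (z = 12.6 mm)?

At z = 12.6 mm: the cube does not reach this height (z outside [0, 7.5]); the cube at (7.5, -1.5) is present — its section is the full 17×10 rectangle; the cube at (13, 10) (footprint 23×17.5) is included at this height; Taking the union: the 2 present regions are separate (no shared area or edge), so areas and boundary lengths simply add and each stays a separate island — 2 connected regions. Overall, the cross-section has 2 separate islands. Island count = 2.

2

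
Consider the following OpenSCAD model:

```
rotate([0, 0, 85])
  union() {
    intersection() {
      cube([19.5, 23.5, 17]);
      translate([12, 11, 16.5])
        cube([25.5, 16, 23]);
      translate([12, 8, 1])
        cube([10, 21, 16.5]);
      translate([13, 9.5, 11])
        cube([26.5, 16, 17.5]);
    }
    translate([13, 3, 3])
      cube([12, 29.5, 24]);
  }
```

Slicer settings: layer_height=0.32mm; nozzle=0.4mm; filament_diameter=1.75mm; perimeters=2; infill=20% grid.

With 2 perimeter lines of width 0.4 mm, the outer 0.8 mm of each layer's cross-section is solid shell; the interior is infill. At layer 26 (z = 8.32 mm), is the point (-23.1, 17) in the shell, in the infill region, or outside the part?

infill

At z = 8.32 mm: the cube (footprint 19.5×23.5) is included at this height; the cube at (12, 11) does not reach this height (z outside [16.5, 39.5]); the 10×21 cube at (12, 8) contributes its full rectangle; the cube at (13, 9.5) is absent (z outside [11, 28.5]); Keeping only the common overlap: at least one operand is absent at this height, so nothing remains; the cube at (13, 3) (footprint 12×29.5) is included at this height; Combining (union): only the 12×29.5 cube at (13, 3) is present, so the union is just that shape — 1 connected region; (whole slice rotated 85° about Z — lengths, areas and connectivity unchanged). Overall, the cross-section is a single solid region. Undo the 85° rotation: the query point maps to (14.922, 24.494) in the un-rotated model frame. The nearest boundary edge runs (13.00, 32.50)→(13.00, 3.00); distance from the point to it = 1.92 mm. The point is inside the cross-section and 1.92 mm from the nearest boundary — more than the 0.8 mm shell width (2 × 0.4), so it's in the infill interior.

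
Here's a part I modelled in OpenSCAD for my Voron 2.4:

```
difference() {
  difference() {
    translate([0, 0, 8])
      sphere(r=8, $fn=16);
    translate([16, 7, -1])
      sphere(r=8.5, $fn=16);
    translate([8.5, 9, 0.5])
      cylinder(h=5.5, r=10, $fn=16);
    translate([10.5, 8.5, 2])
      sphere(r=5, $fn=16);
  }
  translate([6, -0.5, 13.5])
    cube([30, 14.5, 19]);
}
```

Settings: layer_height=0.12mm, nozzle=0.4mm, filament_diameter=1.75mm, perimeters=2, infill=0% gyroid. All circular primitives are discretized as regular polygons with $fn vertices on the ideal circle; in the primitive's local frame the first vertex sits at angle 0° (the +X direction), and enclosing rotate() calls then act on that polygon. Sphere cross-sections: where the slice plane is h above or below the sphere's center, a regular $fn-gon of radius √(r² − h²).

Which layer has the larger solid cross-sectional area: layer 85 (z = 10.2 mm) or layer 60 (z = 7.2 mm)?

layer 60 (z = 7.2 mm)

Layer 85 (z = 10.2): the sphere: section is a regular 16-gon, circumradius = √(r²−h²) = √(8²−2.2²) = 7.692 (area = (16/2)·7.692²·sin(360°/16) = 181.12 mm²); the sphere at (16, 7) does not reach this height (|z−center|=11.200 > r=8.5); the cylinder at (8.5, 9) does not reach this height (z outside [0.5, 6]); the sphere at (10.5, 8.5) is absent (|z−center|=8.200 > r=5); Subtracting the remaining from the first: none of the subtracted shapes is present at this height, so the r=8 sphere is unchanged — area = 181.12 mm²; the cube at (6, -0.5) is absent (z outside [13.5, 32.5]); Subtracting the remaining from the first: none of the subtracted shapes is present at this height, so that combined region is unchanged — area = 181.12 mm². So its area = 181.12 mm². Layer 60 (z = 7.2): the sphere: section is a regular 16-gon, circumradius = √(r²−h²) = √(8²−0.8²) = 7.960 (area = (16/2)·7.960²·sin(360°/16) = 193.97 mm²); the sphere at (16, 7): section is a regular 16-gon, circumradius = √(r²−h²) = √(8.5²−8.2²) = 2.238 (area = (16/2)·2.238²·sin(360°/16) = 15.34 mm²); the cylinder at (8.5, 9) is not intersected at this z (z outside [0.5, 6]); the sphere at (10.5, 8.5) is absent (|z−center|=5.200 > r=5); Subtracting the remaining from the first: starting from the r=8 sphere (193.97 mm²), the r=8.5 sphere at (16, 7) misses the remaining region (no effect) — area = 193.97 mm²; the cube at (6, -0.5) is not intersected at this z (z outside [13.5, 32.5]); Taking the first minus the rest: none of the subtracted shapes is present at this height, so the result so far is unchanged — area = 193.97 mm². So its area = 193.97 mm². Layer 60 is larger (193.97 vs 181.12 mm²).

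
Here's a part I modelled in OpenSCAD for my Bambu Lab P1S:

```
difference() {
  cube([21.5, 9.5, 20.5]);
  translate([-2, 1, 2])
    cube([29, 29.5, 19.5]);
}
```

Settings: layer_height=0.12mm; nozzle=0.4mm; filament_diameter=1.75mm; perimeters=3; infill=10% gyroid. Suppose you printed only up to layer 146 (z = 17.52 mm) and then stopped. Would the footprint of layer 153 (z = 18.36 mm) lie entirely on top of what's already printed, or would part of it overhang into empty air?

Compare the two slices. At z = 17.52: the cube is present — its section is the full 21.5×9.5 rectangle (area 204.25 mm²); the 29×29.5 cube at (-2, 1) contributes its full rectangle (area 855.50 mm²); Subtracting the remaining from the first: starting from the 21.5×9.5 cube (204.25 mm²), the 29×29.5 cube at (-2, 1) partially overlaps it — only the 182.75 mm² overlap (of its 855.50 mm²) is removed, clipping the outline — area = 21.50 mm². At z = 18.36: the 21.5×9.5 cube contributes its full rectangle (area 204.25 mm²); the cube at (-2, 1) (footprint 29×29.5) is included at this height (area 855.50 mm²); Subtracting the remaining from the first: starting from the 21.5×9.5 cube (204.25 mm²), the 29×29.5 cube at (-2, 1) partially overlaps it — only the 182.75 mm² overlap (of its 855.50 mm²) is removed, clipping the outline — area = 21.50 mm². Checking containment: the cross-section at z = 18.36 is a subset of the cross-section at z = 17.52.

entirely on top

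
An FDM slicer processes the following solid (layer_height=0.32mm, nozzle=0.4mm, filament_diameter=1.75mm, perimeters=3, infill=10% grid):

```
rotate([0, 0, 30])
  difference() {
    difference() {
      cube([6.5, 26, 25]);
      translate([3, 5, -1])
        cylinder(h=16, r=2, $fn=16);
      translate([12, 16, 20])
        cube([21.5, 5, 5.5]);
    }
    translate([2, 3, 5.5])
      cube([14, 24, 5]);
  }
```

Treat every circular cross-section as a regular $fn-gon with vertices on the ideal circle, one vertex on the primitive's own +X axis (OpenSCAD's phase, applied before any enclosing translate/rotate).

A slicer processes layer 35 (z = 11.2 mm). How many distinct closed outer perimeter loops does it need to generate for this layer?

At z = 11.2 mm: the cube (footprint 6.5×26) is included at this height; the r=2 cylinder at (3, 5) contributes a regular 16-gon of circumradius 2; the cube at (12, 16) does not reach this height (z outside [20, 25.5]); Subtracting the remaining from the first: starting from the 6.5×26 cube, the r=2 cylinder at (3, 5) lies wholly inside it (removes its full 12.25 mm² and its 12.49 mm outline becomes a hole wall) — 1 connected region with 1 hole; the cube at (2, 3) is absent (z outside [5.5, 10.5]); Taking the first minus the rest: none of the subtracted shapes is present at this height, so that combined region is unchanged — 1 connected region with 1 hole; (rotated 30° about Z; rotation is an isometry so areas/perimeters/island counts are preserved). The result has 1 disconnected region.

1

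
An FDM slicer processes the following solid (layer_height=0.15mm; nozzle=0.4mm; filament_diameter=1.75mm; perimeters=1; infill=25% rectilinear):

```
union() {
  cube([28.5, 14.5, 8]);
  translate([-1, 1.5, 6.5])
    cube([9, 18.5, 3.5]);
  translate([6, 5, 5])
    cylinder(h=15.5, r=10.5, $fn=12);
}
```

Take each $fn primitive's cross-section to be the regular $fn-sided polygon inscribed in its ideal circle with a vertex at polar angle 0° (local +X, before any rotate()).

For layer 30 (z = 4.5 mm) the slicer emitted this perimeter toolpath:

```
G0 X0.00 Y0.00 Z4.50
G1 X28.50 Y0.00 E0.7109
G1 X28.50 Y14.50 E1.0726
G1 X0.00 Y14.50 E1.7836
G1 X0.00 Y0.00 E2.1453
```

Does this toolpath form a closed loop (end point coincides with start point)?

Start point (G0): (0.00, 0.00). End point (last G1): the path returns to the start — closed.

yes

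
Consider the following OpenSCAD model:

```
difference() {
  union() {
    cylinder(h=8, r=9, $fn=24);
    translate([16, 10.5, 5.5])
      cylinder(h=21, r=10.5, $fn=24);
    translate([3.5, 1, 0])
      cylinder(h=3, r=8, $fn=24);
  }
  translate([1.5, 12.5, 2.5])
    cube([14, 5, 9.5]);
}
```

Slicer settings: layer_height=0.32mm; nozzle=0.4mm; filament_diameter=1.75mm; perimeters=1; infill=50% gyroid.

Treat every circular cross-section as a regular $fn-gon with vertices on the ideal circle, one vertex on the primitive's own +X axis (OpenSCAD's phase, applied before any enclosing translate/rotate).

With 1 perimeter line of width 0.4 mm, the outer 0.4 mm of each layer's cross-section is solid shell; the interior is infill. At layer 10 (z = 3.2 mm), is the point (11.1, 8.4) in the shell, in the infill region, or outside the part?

At z = 3.2 mm: the cylinder: section is a regular 24-gon, circumradius r=9; the cylinder at (16, 10.5) is not intersected at this z (z outside [5.5, 26.5]); the cylinder at (3.5, 1) is absent (z outside [0, 3]); Taking the union: only the r=9 cylinder is present, so the union is just that shape — 1 connected region; the 14×5 cube at (1.5, 12.5) contributes its full rectangle; Taking the first minus the rest: starting from that combined region, the 14×5 cube at (1.5, 12.5) misses the remaining region (no effect) — 1 connected region. Overall, the cross-section is a single solid region. The nearest boundary edge runs (6.36, 6.36)→(7.79, 4.50); distance from the point to it = 5.00 mm. The point is not inside any of the regions above, so it lies outside the cross-section (5.00 mm from the nearest boundary).

outside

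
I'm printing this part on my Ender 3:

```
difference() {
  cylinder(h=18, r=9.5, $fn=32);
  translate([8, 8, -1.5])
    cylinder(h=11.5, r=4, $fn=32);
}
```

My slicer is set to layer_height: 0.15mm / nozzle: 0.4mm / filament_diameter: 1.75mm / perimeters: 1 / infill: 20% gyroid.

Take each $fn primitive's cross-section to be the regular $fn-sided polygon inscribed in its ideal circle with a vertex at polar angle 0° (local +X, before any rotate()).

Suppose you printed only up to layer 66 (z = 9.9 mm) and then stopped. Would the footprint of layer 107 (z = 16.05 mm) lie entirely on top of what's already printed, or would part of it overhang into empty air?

Compare the two slices. At z = 9.9: the r=9.5 cylinder gives a regular 32-gon of circumradius 9.5 (constant along its height) (area = (32/2)·9.500²·sin(360°/32) = 281.71 mm²); the r=4 cylinder at (8, 8) contributes a regular 32-gon of circumradius 4 (area = (32/2)·4.000²·sin(360°/32) = 49.94 mm²); After the difference (first − rest): starting from the r=9.5 cylinder (281.71 mm²), the r=4 cylinder at (8, 8) partially overlaps it — only the 9.43 mm² overlap (of its 49.94 mm²) is removed, clipping the outline — area = 272.28 mm². At z = 16.05: the r=9.5 cylinder contributes a regular 32-gon of circumradius 9.5 (area = (32/2)·9.500²·sin(360°/32) = 281.71 mm²); the cylinder at (8, 8) is absent (z outside [-1.5, 10]); Subtracting the remaining from the first: none of the subtracted shapes is present at this height, so the r=9.5 cylinder is unchanged — area = 281.71 mm². Checking containment: at z = 16.05 the cross-section extends beyond the z = 9.9 cross-section by about 9.43 mm².

part overhangs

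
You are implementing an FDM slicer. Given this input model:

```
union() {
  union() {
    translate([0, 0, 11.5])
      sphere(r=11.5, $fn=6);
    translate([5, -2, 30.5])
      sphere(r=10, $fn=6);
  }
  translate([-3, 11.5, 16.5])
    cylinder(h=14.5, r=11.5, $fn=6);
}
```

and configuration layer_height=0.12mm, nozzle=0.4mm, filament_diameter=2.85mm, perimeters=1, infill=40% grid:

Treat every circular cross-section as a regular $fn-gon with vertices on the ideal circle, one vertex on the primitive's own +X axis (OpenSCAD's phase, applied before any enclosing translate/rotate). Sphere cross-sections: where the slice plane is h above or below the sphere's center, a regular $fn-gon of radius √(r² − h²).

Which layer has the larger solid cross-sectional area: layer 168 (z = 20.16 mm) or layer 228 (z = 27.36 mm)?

layer 228 (z = 27.36 mm)

Layer 168 (z = 20.16): the r=11.5 sphere slices to a regular 6-gon of circumradius 7.567 (√(r²−h²) with h=8.66 from center) (area = (6/2)·7.567²·sin(360°/6) = 148.75 mm²); the sphere at (5, -2) is absent (|z−center|=10.340 > r=10); Combining (union): only the r=11.5 sphere is present, so the union is just that shape — area = 148.75 mm²; the cylinder at (-3, 11.5): section is a regular 6-gon, circumradius r=11.5 (area = (6/2)·11.500²·sin(360°/6) = 343.60 mm²); Taking the union: the regions partially overlap — summed areas 492.35 mm² minus the doubly-counted overlap 45.75 mm² gives 446.59 mm² — area = 446.59 mm². So its area = 446.59 mm². Layer 228 (z = 27.36): the sphere is not intersected at this z (|z−center|=15.860 > r=11.5); the sphere at (5, -2): section is a regular 6-gon, circumradius = √(r²−h²) = √(10²−3.14²) = 9.494 (area = (6/2)·9.494²·sin(360°/6) = 234.19 mm²); Combining (union): only the r=10 sphere at (5, -2) is present, so the union is just that shape — area = 234.19 mm²; the cylinder at (-3, 11.5): section is a regular 6-gon, circumradius r=11.5 (area = (6/2)·11.500²·sin(360°/6) = 343.60 mm²); Combining (union): the regions partially overlap — summed areas 577.79 mm² minus the doubly-counted overlap 24.34 mm² gives 553.44 mm² — area = 553.44 mm². So its area = 553.44 mm². Layer 228 is larger (553.44 vs 446.59 mm²).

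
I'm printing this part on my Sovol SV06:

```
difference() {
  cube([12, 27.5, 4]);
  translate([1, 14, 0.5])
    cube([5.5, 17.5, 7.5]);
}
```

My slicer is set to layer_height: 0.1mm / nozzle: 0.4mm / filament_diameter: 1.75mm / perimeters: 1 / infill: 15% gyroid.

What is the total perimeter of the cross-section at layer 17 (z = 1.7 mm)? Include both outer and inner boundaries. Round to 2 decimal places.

106.00 mm

At z = 1.7 mm: the cube (footprint 12×27.5) is included at this height (perimeter 79.00 mm); the cube at (1, 14) is present — its section is the full 5.5×17.5 rectangle (perimeter 46.00 mm); Taking the first minus the rest: starting from the 12×27.5 cube, the 5.5×17.5 cube at (1, 14) partially overlaps it — only the 74.25 mm² overlap (of its 96.25 mm²) is removed, clipping the outline — boundary = 106.00 mm. Overall, the cross-section is a single solid region. Total boundary length (outer) = 106.00 mm.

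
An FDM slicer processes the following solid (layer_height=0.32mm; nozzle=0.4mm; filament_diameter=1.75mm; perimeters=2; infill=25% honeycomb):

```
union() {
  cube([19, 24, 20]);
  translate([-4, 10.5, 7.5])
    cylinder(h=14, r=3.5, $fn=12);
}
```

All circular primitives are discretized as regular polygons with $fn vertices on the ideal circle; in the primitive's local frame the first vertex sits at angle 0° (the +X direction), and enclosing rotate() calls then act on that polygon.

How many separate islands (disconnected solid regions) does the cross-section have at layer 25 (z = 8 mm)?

At z = 8 mm: the cube is present — its section is the full 19×24 rectangle; the cylinder at (-4, 10.5): section is a regular 12-gon, circumradius r=3.5; Merging all regions: the 2 present regions are separate (no shared area or edge), so areas and boundary lengths simply add and each stays a separate island — 2 connected regions. Overall, the cross-section has 2 separate islands. Island count = 2.

2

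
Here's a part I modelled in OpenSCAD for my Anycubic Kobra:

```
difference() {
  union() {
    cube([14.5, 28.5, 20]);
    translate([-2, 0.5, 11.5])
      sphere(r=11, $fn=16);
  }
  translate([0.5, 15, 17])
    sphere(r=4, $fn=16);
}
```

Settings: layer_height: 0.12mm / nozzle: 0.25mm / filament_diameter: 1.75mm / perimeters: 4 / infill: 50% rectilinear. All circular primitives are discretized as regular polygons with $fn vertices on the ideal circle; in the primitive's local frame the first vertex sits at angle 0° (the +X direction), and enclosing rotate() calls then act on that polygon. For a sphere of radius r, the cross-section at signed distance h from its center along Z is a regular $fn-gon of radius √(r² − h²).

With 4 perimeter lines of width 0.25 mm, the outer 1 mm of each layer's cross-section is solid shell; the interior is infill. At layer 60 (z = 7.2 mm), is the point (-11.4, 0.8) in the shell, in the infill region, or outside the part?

shell

At z = 7.2 mm: the cube (footprint 14.5×28.5) is included at this height; the r=11 sphere at (-2, 0.5) contributes a regular 16-gon of circumradius √(11²−4.3²) = 10.125; Merging all regions: the regions partially overlap (shared area 62.64 mm²), so overlapping operands fuse into one piece — 1 connected region; the sphere at (0.5, 15) is not intersected at this z (|z−center|=9.800 > r=4); After the difference (first − rest): none of the subtracted shapes is present at this height, so the result so far is unchanged — 1 connected region. Overall, the cross-section is a single solid region. The nearest boundary edge runs (-12.12, 0.50)→(-11.35, 4.37); distance from the point to it = 0.65 mm. The point is inside the cross-section, 0.65 mm from the nearest boundary — within the 1 mm shell band (4 × 0.25).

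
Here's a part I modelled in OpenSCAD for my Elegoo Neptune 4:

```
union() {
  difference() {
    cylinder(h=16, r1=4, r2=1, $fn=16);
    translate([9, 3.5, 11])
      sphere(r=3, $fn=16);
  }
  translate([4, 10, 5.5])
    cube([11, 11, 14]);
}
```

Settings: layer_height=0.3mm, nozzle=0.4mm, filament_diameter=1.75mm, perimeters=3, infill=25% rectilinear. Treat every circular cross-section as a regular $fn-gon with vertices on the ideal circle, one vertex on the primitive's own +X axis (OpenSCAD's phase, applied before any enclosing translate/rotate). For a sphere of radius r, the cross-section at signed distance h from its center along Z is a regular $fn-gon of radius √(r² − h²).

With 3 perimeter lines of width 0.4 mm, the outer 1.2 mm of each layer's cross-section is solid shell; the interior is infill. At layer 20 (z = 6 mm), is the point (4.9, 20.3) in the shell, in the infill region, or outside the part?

shell

At z = 6 mm: the cone (r1=4→r2=1) has section circumradius 2.875 here — a regular 16-gon; the sphere at (9, 3.5) does not reach this height (|z−center|=5.000 > r=3); Subtracting the remaining from the first: none of the subtracted shapes is present at this height, so the cone is unchanged — 1 connected region; the cube at (4, 10) (footprint 11×11) is included at this height; Taking the union: the 2 present regions are separate (no shared area or edge), so areas and boundary lengths simply add and each stays a separate island — 2 connected regions. Overall, the cross-section has 2 separate islands. The nearest boundary edge runs (4.00, 21.00)→(15.00, 21.00); distance from the point to it = 0.70 mm. (Shell/infill is judged within the island containing the point — the largest one.) The point is inside the cross-section, 0.70 mm from the nearest boundary — within the 1.2 mm shell band (3 × 0.4).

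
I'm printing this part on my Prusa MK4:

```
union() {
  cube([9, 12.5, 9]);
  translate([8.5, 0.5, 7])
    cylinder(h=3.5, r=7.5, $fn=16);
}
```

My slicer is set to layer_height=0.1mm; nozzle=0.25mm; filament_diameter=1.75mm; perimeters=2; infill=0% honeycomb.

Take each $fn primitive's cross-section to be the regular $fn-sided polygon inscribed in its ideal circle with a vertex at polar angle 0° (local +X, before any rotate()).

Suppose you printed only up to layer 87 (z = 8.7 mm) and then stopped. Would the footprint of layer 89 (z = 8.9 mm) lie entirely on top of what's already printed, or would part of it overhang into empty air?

Compare the two slices. At z = 8.7: the 9×12.5 cube contributes its full rectangle (area 112.50 mm²); the r=7.5 cylinder at (8.5, 0.5) gives a regular 16-gon of circumradius 7.5 (constant along its height) (area = (16/2)·7.500²·sin(360°/16) = 172.21 mm²); Merging all regions: the regions partially overlap — summed areas 284.71 mm² minus the doubly-counted overlap 50.75 mm² gives 233.96 mm² — area = 233.96 mm². At z = 8.9: the cube is present — its section is the full 9×12.5 rectangle (area 112.50 mm²); the cylinder at (8.5, 0.5): section is a regular 16-gon, circumradius r=7.5 (area = (16/2)·7.500²·sin(360°/16) = 172.21 mm²); Merging all regions: the regions partially overlap — summed areas 284.71 mm² minus the doubly-counted overlap 50.75 mm² gives 233.96 mm² — area = 233.96 mm². Checking containment: the cross-section at z = 8.9 is a subset of the cross-section at z = 8.7.

entirely on top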